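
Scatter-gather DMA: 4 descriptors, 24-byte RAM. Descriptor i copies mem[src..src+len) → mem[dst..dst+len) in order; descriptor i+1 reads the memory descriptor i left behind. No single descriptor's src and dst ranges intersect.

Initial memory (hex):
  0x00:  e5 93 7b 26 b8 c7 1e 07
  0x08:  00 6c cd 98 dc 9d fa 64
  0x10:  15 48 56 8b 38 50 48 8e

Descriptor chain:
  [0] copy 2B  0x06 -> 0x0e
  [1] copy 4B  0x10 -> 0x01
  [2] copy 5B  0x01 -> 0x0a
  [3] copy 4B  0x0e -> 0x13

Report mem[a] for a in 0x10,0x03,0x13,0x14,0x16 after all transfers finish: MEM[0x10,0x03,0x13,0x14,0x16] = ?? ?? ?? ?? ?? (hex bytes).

MEM[0x10,0x03,0x13,0x14,0x16] = 15 56 c7 07 48

D0: mem[0x0e..0x0f] <- [1e 07]
D1: mem[0x01..0x04] <- [15 48 56 8b]
D2: mem[0x0a..0x0e] <- [15 48 56 8b c7]
D3: mem[0x13..0x16] <- [c7 07 15 48]
query mem[0x10]=0x15, mem[0x03]=0x56, mem[0x13]=0xc7, mem[0x14]=0x07, mem[0x16]=0x48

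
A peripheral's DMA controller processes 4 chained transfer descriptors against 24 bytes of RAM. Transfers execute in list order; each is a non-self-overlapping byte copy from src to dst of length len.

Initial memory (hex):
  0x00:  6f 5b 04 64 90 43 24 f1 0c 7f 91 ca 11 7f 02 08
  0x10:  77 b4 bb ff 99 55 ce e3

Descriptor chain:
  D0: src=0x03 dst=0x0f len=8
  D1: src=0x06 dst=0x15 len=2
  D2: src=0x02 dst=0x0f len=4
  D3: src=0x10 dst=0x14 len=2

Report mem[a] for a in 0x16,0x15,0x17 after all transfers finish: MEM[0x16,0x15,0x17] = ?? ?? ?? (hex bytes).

MEM[0x16,0x15,0x17] = f1 90 e3

[0] 0x03->0x0f len=8 : 64 90 43 24 f1 0c 7f 91
[1] 0x06->0x15 len=2 : 24 f1
[2] 0x02->0x0f len=4 : 04 64 90 43
[3] 0x10->0x14 len=2 : 64 90
query mem[0x16]=0xf1, mem[0x15]=0x90, mem[0x17]=0xe3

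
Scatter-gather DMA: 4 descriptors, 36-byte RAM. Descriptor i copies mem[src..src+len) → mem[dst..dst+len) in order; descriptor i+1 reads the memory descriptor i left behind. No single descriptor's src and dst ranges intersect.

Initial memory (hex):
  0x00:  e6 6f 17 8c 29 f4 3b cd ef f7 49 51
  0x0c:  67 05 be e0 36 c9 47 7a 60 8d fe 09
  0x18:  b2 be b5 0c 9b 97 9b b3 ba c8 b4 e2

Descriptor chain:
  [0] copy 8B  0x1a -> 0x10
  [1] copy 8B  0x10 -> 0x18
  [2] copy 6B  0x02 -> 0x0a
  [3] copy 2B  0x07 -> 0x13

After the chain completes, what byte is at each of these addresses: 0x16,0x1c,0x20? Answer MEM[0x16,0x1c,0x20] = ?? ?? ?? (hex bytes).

MEM[0x16,0x1c,0x20] = ba 9b ba

  after D0: wrote 8B at 0x10 = b50c9b979bb3bac8
  after D1: wrote 8B at 0x18 = b50c9b979bb3bac8
  after D2: wrote 6B at 0x0a = 178c29f43bcd
  after D3: wrote 2B at 0x13 = cdef
query mem[0x16]=0xba, mem[0x1c]=0x9b, mem[0x20]=0xba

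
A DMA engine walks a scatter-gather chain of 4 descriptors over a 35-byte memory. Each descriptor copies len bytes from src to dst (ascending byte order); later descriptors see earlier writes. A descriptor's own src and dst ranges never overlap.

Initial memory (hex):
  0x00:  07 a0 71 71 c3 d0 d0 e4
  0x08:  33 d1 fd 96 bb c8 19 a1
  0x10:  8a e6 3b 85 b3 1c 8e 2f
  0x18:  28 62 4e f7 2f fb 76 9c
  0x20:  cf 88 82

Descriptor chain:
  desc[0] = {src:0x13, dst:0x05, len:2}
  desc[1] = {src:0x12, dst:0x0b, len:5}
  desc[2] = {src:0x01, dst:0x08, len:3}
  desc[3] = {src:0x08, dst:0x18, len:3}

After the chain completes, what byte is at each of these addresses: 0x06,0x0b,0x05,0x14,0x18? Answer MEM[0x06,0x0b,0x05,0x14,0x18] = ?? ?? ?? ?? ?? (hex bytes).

#0 dst[0x05+2] := {0x85,0xb3}
#1 dst[0x0b+5] := {0x3b,0x85,0xb3,0x1c,0x8e}
#2 dst[0x08+3] := {0xa0,0x71,0x71}
#3 dst[0x18+3] := {0xa0,0x71,0x71}
query mem[0x06]=0xb3, mem[0x0b]=0x3b, mem[0x05]=0x85, mem[0x14]=0xb3, mem[0x18]=0xa0

MEM[0x06,0x0b,0x05,0x14,0x18] = b3 3b 85 b3 a0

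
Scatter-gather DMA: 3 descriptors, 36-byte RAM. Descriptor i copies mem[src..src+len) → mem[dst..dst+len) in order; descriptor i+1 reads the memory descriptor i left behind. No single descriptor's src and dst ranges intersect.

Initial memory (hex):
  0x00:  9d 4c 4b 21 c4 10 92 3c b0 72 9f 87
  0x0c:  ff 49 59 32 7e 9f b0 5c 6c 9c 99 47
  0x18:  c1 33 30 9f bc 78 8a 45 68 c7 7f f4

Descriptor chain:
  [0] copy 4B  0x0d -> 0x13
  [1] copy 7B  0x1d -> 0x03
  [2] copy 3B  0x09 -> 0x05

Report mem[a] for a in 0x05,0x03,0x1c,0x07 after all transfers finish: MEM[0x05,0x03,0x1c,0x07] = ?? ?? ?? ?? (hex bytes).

#0 dst[0x13+4] := {0x49,0x59,0x32,0x7e}
#1 dst[0x03+7] := {0x78,0x8a,0x45,0x68,0xc7,0x7f,0xf4}
#2 dst[0x05+3] := {0xf4,0x9f,0x87}
query mem[0x05]=0xf4, mem[0x03]=0x78, mem[0x1c]=0xbc, mem[0x07]=0x87

MEM[0x05,0x03,0x1c,0x07] = f4 78 bc 87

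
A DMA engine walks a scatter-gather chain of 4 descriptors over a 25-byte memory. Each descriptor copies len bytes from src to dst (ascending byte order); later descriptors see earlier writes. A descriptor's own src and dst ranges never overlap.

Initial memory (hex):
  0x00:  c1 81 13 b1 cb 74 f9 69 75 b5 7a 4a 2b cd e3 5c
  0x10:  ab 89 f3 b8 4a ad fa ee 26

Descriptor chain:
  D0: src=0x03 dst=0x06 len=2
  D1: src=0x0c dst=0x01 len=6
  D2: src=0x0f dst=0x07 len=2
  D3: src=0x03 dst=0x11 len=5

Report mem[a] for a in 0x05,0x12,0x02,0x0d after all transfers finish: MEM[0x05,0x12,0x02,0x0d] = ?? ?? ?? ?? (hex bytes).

MEM[0x05,0x12,0x02,0x0d] = ab 5c cd cd

  after D0: wrote 2B at 0x06 = b1cb
  after D1: wrote 6B at 0x01 = 2bcde35cab89
  after D2: wrote 2B at 0x07 = 5cab
  after D3: wrote 5B at 0x11 = e35cab895c
query mem[0x05]=0xab, mem[0x12]=0x5c, mem[0x02]=0xcd, mem[0x0d]=0xcd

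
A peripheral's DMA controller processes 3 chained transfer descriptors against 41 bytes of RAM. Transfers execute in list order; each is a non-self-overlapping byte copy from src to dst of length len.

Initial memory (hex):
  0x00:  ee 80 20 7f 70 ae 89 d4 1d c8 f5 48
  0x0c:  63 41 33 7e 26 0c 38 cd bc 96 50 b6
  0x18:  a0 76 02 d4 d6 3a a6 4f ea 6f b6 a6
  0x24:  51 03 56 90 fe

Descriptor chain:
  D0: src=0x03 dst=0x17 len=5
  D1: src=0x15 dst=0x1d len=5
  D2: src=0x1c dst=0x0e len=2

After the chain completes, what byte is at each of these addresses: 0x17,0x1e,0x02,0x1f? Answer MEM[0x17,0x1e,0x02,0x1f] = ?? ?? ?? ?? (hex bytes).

  after D0: wrote 5B at 0x17 = 7f70ae89d4
  after D1: wrote 5B at 0x1d = 96507f70ae
  after D2: wrote 2B at 0x0e = d696
query mem[0x17]=0x7f, mem[0x1e]=0x50, mem[0x02]=0x20, mem[0x1f]=0x7f

MEM[0x17,0x1e,0x02,0x1f] = 7f 50 20 7f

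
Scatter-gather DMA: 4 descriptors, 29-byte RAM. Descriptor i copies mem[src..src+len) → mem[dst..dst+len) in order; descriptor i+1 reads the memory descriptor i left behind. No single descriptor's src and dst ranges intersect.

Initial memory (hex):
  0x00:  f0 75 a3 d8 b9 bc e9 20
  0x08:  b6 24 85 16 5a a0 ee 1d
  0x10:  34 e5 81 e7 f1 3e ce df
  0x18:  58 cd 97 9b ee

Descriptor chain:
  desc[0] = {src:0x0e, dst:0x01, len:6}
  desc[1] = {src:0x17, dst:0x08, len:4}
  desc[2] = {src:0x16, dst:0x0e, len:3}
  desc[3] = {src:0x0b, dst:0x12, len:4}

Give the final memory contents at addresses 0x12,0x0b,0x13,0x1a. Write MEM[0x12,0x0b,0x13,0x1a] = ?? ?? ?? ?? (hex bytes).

#0 dst[0x01+6] := {0xee,0x1d,0x34,0xe5,0x81,0xe7}
#1 dst[0x08+4] := {0xdf,0x58,0xcd,0x97}
#2 dst[0x0e+3] := {0xce,0xdf,0x58}
#3 dst[0x12+4] := {0x97,0x5a,0xa0,0xce}
query mem[0x12]=0x97, mem[0x0b]=0x97, mem[0x13]=0x5a, mem[0x1a]=0x97

MEM[0x12,0x0b,0x13,0x1a] = 97 97 5a 97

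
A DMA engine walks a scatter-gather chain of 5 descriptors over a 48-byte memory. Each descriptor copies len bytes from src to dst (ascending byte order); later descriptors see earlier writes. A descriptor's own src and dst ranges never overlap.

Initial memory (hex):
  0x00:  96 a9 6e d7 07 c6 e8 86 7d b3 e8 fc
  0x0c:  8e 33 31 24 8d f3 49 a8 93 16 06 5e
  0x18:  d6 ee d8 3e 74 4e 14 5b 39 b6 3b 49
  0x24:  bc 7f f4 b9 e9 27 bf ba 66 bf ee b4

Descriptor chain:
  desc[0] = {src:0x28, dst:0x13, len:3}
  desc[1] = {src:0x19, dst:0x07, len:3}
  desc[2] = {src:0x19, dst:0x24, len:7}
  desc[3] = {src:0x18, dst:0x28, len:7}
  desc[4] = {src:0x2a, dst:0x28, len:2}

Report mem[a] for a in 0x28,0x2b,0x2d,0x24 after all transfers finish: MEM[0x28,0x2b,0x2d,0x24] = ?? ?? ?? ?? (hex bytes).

D0: mem[0x13..0x15] <- [e9 27 bf]
D1: mem[0x07..0x09] <- [ee d8 3e]
D2: mem[0x24..0x2a] <- [ee d8 3e 74 4e 14 5b]
D3: mem[0x28..0x2e] <- [d6 ee d8 3e 74 4e 14]
D4: mem[0x28..0x29] <- [d8 3e]
query mem[0x28]=0xd8, mem[0x2b]=0x3e, mem[0x2d]=0x4e, mem[0x24]=0xee

MEM[0x28,0x2b,0x2d,0x24] = d8 3e 4e ee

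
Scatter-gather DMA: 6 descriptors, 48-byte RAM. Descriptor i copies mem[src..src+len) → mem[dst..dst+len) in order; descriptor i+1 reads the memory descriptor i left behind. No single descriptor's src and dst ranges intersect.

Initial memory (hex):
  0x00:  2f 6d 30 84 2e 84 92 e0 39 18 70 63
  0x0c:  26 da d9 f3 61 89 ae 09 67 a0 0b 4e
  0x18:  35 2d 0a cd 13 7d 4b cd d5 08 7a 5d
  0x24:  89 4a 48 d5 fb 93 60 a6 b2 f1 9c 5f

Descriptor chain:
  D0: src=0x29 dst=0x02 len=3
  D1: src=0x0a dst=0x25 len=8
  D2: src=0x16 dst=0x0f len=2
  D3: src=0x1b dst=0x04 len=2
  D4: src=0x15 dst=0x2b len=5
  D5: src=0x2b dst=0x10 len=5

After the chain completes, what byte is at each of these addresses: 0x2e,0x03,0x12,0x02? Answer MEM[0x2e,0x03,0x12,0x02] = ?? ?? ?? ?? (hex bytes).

MEM[0x2e,0x03,0x12,0x02] = 35 60 4e 93

[0] 0x29->0x02 len=3 : 93 60 a6
[1] 0x0a->0x25 len=8 : 70 63 26 da d9 f3 61 89
[2] 0x16->0x0f len=2 : 0b 4e
[3] 0x1b->0x04 len=2 : cd 13
[4] 0x15->0x2b len=5 : a0 0b 4e 35 2d
[5] 0x2b->0x10 len=5 : a0 0b 4e 35 2d
query mem[0x2e]=0x35, mem[0x03]=0x60, mem[0x12]=0x4e, mem[0x02]=0x93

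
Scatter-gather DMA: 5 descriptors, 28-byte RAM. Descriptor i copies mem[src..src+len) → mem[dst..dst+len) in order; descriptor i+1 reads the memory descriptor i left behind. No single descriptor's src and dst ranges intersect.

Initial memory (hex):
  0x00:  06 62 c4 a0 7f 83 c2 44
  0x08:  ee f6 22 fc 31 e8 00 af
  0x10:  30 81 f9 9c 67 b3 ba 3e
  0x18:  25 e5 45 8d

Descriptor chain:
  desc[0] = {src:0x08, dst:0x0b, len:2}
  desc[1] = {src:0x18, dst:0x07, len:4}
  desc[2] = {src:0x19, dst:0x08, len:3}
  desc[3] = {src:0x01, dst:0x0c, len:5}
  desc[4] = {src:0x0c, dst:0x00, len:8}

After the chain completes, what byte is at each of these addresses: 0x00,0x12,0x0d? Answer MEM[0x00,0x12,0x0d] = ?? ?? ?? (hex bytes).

D0: mem[0x0b..0x0c] <- [ee f6]
D1: mem[0x07..0x0a] <- [25 e5 45 8d]
D2: mem[0x08..0x0a] <- [e5 45 8d]
D3: mem[0x0c..0x10] <- [62 c4 a0 7f 83]
D4: mem[0x00..0x07] <- [62 c4 a0 7f 83 81 f9 9c]
query mem[0x00]=0x62, mem[0x12]=0xf9, mem[0x0d]=0xc4

MEM[0x00,0x12,0x0d] = 62 f9 c4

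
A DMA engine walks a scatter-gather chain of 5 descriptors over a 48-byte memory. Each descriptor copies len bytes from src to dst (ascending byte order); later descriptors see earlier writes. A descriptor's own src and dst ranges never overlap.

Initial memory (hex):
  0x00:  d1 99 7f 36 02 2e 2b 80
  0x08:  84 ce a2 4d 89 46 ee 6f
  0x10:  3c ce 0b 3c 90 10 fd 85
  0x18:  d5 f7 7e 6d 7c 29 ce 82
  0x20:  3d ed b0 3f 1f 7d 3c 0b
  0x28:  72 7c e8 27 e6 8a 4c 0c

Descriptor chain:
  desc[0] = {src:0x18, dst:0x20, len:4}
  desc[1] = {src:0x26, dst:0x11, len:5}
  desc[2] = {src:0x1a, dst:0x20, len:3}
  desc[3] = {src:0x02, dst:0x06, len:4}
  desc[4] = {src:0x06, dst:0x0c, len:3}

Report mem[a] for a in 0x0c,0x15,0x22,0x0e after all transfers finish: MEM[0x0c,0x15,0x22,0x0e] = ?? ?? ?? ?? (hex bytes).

MEM[0x0c,0x15,0x22,0x0e] = 7f e8 7c 02

[0] 0x18->0x20 len=4 : d5 f7 7e 6d
[1] 0x26->0x11 len=5 : 3c 0b 72 7c e8
[2] 0x1a->0x20 len=3 : 7e 6d 7c
[3] 0x02->0x06 len=4 : 7f 36 02 2e
[4] 0x06->0x0c len=3 : 7f 36 02
query mem[0x0c]=0x7f, mem[0x15]=0xe8, mem[0x22]=0x7c, mem[0x0e]=0x02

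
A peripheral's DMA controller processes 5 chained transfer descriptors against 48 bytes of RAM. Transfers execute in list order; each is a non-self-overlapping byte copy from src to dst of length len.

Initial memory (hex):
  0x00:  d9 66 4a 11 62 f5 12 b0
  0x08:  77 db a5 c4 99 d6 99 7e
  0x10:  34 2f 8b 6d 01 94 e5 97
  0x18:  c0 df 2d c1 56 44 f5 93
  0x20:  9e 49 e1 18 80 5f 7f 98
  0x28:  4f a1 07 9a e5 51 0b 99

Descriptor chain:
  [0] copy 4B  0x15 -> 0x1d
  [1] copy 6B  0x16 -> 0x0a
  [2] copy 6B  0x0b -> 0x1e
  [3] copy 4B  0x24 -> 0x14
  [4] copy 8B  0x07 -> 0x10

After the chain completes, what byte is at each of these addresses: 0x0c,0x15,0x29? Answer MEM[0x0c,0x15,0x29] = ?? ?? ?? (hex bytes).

MEM[0x0c,0x15,0x29] = c0 c0 a1

#0 dst[0x1d+4] := {0x94,0xe5,0x97,0xc0}
#1 dst[0x0a+6] := {0xe5,0x97,0xc0,0xdf,0x2d,0xc1}
#2 dst[0x1e+6] := {0x97,0xc0,0xdf,0x2d,0xc1,0x34}
#3 dst[0x14+4] := {0x80,0x5f,0x7f,0x98}
#4 dst[0x10+8] := {0xb0,0x77,0xdb,0xe5,0x97,0xc0,0xdf,0x2d}
query mem[0x0c]=0xc0, mem[0x15]=0xc0, mem[0x29]=0xa1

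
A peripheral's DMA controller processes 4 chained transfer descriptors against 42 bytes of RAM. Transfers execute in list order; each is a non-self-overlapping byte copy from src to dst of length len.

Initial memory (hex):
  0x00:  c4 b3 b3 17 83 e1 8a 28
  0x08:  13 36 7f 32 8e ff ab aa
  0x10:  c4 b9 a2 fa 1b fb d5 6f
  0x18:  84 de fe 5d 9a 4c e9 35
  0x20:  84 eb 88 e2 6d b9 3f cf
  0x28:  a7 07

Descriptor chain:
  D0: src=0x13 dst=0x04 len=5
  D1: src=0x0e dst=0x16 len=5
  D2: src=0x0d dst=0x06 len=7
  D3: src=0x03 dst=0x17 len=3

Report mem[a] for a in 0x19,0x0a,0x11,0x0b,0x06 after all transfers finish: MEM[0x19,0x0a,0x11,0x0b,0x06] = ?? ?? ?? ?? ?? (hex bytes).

  after D0: wrote 5B at 0x04 = fa1bfbd56f
  after D1: wrote 5B at 0x16 = abaac4b9a2
  after D2: wrote 7B at 0x06 = ffabaac4b9a2fa
  after D3: wrote 3B at 0x17 = 17fa1b
query mem[0x19]=0x1b, mem[0x0a]=0xb9, mem[0x11]=0xb9, mem[0x0b]=0xa2, mem[0x06]=0xff

MEM[0x19,0x0a,0x11,0x0b,0x06] = 1b b9 b9 a2 ff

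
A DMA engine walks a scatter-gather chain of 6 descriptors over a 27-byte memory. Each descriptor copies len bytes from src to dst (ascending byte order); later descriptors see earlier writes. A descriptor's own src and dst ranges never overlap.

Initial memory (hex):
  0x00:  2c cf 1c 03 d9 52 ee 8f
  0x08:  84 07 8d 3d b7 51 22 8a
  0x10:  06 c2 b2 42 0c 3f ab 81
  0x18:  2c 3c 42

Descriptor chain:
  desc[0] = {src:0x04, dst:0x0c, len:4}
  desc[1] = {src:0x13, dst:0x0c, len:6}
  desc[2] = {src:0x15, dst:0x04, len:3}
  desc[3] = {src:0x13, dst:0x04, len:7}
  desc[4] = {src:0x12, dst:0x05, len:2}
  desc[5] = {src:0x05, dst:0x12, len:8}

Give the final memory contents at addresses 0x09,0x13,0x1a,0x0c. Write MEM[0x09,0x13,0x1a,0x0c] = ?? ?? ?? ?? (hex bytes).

#0 dst[0x0c+4] := {0xd9,0x52,0xee,0x8f}
#1 dst[0x0c+6] := {0x42,0x0c,0x3f,0xab,0x81,0x2c}
#2 dst[0x04+3] := {0x3f,0xab,0x81}
#3 dst[0x04+7] := {0x42,0x0c,0x3f,0xab,0x81,0x2c,0x3c}
#4 dst[0x05+2] := {0xb2,0x42}
#5 dst[0x12+8] := {0xb2,0x42,0xab,0x81,0x2c,0x3c,0x3d,0x42}
query mem[0x09]=0x2c, mem[0x13]=0x42, mem[0x1a]=0x42, mem[0x0c]=0x42

MEM[0x09,0x13,0x1a,0x0c] = 2c 42 42 42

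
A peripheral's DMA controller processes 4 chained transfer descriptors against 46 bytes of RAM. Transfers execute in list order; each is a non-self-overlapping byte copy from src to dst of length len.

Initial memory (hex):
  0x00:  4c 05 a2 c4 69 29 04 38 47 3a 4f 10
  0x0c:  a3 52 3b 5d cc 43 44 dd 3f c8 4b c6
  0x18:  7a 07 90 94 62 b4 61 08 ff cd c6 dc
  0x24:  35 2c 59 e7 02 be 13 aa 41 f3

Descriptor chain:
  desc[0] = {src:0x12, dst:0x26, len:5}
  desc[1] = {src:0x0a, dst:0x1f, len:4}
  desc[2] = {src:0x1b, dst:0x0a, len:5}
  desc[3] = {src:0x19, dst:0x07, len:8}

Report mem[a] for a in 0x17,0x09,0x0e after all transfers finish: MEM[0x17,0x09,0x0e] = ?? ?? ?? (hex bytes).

D0: mem[0x26..0x2a] <- [44 dd 3f c8 4b]
D1: mem[0x1f..0x22] <- [4f 10 a3 52]
D2: mem[0x0a..0x0e] <- [94 62 b4 61 4f]
D3: mem[0x07..0x0e] <- [07 90 94 62 b4 61 4f 10]
query mem[0x17]=0xc6, mem[0x09]=0x94, mem[0x0e]=0x10

MEM[0x17,0x09,0x0e] = c6 94 10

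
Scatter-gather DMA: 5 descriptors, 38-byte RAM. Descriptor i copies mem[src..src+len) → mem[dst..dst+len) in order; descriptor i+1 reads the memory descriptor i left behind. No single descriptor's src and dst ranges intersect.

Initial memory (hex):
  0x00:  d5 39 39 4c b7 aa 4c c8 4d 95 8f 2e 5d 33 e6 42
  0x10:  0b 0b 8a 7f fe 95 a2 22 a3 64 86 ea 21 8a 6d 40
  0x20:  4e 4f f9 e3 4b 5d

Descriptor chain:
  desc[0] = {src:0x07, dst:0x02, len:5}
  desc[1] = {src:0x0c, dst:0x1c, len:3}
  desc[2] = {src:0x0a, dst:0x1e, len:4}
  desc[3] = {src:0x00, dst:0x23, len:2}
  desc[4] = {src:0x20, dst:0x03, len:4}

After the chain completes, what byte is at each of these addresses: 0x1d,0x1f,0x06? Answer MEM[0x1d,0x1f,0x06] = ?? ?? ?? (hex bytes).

MEM[0x1d,0x1f,0x06] = 33 2e d5

[0] 0x07->0x02 len=5 : c8 4d 95 8f 2e
[1] 0x0c->0x1c len=3 : 5d 33 e6
[2] 0x0a->0x1e len=4 : 8f 2e 5d 33
[3] 0x00->0x23 len=2 : d5 39
[4] 0x20->0x03 len=4 : 5d 33 f9 d5
query mem[0x1d]=0x33, mem[0x1f]=0x2e, mem[0x06]=0xd5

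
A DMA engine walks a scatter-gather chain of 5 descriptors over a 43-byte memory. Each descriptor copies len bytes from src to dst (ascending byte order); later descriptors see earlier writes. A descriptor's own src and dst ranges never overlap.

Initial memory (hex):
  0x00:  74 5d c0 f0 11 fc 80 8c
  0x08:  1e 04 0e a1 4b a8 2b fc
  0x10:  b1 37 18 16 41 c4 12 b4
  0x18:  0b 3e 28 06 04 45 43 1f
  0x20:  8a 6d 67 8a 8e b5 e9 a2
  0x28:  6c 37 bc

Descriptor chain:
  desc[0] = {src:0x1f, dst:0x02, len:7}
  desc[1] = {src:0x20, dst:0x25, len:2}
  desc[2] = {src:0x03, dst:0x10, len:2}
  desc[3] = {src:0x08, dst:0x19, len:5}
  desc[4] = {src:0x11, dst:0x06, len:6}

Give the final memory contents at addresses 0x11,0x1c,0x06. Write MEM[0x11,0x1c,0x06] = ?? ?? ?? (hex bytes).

MEM[0x11,0x1c,0x06] = 6d a1 6d

D0: mem[0x02..0x08] <- [1f 8a 6d 67 8a 8e b5]
D1: mem[0x25..0x26] <- [8a 6d]
D2: mem[0x10..0x11] <- [8a 6d]
D3: mem[0x19..0x1d] <- [b5 04 0e a1 4b]
D4: mem[0x06..0x0b] <- [6d 18 16 41 c4 12]
query mem[0x11]=0x6d, mem[0x1c]=0xa1, mem[0x06]=0x6d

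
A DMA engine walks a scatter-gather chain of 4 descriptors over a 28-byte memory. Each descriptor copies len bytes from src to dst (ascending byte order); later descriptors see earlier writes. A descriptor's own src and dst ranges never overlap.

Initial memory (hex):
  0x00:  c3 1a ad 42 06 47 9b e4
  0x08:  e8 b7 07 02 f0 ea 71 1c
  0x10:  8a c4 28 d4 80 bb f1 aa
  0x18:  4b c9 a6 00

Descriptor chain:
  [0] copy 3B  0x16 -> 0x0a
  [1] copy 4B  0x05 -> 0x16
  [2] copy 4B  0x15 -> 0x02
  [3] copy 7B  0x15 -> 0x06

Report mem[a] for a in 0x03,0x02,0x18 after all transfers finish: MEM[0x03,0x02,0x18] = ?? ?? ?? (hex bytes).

#0 dst[0x0a+3] := {0xf1,0xaa,0x4b}
#1 dst[0x16+4] := {0x47,0x9b,0xe4,0xe8}
#2 dst[0x02+4] := {0xbb,0x47,0x9b,0xe4}
#3 dst[0x06+7] := {0xbb,0x47,0x9b,0xe4,0xe8,0xa6,0x00}
query mem[0x03]=0x47, mem[0x02]=0xbb, mem[0x18]=0xe4

MEM[0x03,0x02,0x18] = 47 bb e4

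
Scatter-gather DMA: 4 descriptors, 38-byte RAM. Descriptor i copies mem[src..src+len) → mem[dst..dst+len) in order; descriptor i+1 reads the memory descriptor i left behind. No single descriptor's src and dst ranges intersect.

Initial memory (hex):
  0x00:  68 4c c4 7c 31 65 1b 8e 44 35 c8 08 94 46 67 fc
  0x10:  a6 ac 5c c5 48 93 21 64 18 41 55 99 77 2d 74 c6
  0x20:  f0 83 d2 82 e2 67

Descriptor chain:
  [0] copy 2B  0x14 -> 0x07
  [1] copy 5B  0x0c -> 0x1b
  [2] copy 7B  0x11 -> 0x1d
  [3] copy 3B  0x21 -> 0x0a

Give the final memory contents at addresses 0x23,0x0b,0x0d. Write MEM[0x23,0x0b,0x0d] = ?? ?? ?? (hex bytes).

MEM[0x23,0x0b,0x0d] = 64 21 46

[0] 0x14->0x07 len=2 : 48 93
[1] 0x0c->0x1b len=5 : 94 46 67 fc a6
[2] 0x11->0x1d len=7 : ac 5c c5 48 93 21 64
[3] 0x21->0x0a len=3 : 93 21 64
query mem[0x23]=0x64, mem[0x0b]=0x21, mem[0x0d]=0x46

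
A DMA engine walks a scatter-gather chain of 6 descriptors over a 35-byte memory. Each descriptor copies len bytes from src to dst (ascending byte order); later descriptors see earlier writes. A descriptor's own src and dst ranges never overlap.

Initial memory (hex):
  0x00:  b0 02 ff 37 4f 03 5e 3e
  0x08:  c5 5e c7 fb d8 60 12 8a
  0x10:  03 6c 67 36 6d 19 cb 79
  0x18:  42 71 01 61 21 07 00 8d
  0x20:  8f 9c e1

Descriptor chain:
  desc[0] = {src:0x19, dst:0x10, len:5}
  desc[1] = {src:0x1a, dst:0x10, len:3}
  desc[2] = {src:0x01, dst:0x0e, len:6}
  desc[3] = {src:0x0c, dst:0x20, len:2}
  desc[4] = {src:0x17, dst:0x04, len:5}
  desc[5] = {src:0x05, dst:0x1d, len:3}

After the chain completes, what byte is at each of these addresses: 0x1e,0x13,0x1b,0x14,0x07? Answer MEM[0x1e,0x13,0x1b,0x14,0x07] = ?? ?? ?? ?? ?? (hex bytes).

MEM[0x1e,0x13,0x1b,0x14,0x07] = 71 5e 61 07 01

  after D0: wrote 5B at 0x10 = 7101612107
  after D1: wrote 3B at 0x10 = 016121
  after D2: wrote 6B at 0x0e = 02ff374f035e
  after D3: wrote 2B at 0x20 = d860
  after D4: wrote 5B at 0x04 = 7942710161
  after D5: wrote 3B at 0x1d = 427101
query mem[0x1e]=0x71, mem[0x13]=0x5e, mem[0x1b]=0x61, mem[0x14]=0x07, mem[0x07]=0x01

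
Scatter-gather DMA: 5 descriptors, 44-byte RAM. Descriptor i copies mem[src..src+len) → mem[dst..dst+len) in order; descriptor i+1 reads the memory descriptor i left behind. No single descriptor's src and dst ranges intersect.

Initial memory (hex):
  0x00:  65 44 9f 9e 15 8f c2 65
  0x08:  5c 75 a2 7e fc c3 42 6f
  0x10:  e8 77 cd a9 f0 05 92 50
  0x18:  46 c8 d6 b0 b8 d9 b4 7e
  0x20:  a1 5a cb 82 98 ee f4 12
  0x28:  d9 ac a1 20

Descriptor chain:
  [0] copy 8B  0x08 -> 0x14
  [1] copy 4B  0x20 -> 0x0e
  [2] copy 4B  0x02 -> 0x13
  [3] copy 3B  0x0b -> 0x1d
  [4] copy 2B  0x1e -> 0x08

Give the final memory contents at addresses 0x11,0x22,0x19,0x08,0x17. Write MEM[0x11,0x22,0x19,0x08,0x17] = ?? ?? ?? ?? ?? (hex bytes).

  after D0: wrote 8B at 0x14 = 5c75a27efcc3426f
  after D1: wrote 4B at 0x0e = a15acb82
  after D2: wrote 4B at 0x13 = 9f9e158f
  after D3: wrote 3B at 0x1d = 7efcc3
  after D4: wrote 2B at 0x08 = fcc3
query mem[0x11]=0x82, mem[0x22]=0xcb, mem[0x19]=0xc3, mem[0x08]=0xfc, mem[0x17]=0x7e

MEM[0x11,0x22,0x19,0x08,0x17] = 82 cb c3 fc 7e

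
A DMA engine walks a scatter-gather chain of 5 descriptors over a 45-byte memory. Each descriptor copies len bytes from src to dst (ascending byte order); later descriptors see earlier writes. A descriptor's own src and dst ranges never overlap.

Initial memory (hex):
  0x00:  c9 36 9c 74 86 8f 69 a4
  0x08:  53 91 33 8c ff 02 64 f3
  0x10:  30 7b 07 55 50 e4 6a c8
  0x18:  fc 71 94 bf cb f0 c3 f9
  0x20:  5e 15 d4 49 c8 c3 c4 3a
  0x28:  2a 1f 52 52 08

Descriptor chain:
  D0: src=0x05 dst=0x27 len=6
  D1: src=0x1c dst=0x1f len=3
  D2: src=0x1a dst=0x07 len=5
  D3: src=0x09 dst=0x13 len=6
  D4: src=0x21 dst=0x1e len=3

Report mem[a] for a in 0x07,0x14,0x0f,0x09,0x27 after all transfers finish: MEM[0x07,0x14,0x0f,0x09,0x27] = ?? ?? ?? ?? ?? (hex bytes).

  after D0: wrote 6B at 0x27 = 8f69a4539133
  after D1: wrote 3B at 0x1f = cbf0c3
  after D2: wrote 5B at 0x07 = 94bfcbf0c3
  after D3: wrote 6B at 0x13 = cbf0c3ff0264
  after D4: wrote 3B at 0x1e = c3d449
query mem[0x07]=0x94, mem[0x14]=0xf0, mem[0x0f]=0xf3, mem[0x09]=0xcb, mem[0x27]=0x8f

MEM[0x07,0x14,0x0f,0x09,0x27] = 94 f0 f3 cb 8f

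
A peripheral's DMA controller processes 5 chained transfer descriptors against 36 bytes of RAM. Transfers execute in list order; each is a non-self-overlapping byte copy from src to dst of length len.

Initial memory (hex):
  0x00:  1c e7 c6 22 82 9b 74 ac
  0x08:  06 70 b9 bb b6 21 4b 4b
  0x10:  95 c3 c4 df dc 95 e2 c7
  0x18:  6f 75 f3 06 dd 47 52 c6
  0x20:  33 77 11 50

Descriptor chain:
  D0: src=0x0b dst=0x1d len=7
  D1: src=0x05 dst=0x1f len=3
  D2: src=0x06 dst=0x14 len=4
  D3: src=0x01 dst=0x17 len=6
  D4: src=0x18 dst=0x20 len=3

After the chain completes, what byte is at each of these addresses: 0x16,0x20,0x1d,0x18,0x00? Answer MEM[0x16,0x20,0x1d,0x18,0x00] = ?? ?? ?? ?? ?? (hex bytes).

  after D0: wrote 7B at 0x1d = bbb6214b4b95c3
  after D1: wrote 3B at 0x1f = 9b74ac
  after D2: wrote 4B at 0x14 = 74ac0670
  after D3: wrote 6B at 0x17 = e7c622829b74
  after D4: wrote 3B at 0x20 = c62282
query mem[0x16]=0x06, mem[0x20]=0xc6, mem[0x1d]=0xbb, mem[0x18]=0xc6, mem[0x00]=0x1c

MEM[0x16,0x20,0x1d,0x18,0x00] = 06 c6 bb c6 1c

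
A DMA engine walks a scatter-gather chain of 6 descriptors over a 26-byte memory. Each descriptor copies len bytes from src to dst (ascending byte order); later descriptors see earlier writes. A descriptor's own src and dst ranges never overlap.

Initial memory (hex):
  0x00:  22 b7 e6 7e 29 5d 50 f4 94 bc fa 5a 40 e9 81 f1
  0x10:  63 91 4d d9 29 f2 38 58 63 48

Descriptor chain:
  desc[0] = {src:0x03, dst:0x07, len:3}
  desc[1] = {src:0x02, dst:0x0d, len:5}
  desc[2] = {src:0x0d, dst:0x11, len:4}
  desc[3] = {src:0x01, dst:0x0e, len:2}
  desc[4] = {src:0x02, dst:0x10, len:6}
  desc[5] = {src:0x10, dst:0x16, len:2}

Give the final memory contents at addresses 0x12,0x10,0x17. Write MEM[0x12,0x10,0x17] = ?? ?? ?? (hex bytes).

  after D0: wrote 3B at 0x07 = 7e295d
  after D1: wrote 5B at 0x0d = e67e295d50
  after D2: wrote 4B at 0x11 = e67e295d
  after D3: wrote 2B at 0x0e = b7e6
  after D4: wrote 6B at 0x10 = e67e295d507e
  after D5: wrote 2B at 0x16 = e67e
query mem[0x12]=0x29, mem[0x10]=0xe6, mem[0x17]=0x7e

MEM[0x12,0x10,0x17] = 29 e6 7e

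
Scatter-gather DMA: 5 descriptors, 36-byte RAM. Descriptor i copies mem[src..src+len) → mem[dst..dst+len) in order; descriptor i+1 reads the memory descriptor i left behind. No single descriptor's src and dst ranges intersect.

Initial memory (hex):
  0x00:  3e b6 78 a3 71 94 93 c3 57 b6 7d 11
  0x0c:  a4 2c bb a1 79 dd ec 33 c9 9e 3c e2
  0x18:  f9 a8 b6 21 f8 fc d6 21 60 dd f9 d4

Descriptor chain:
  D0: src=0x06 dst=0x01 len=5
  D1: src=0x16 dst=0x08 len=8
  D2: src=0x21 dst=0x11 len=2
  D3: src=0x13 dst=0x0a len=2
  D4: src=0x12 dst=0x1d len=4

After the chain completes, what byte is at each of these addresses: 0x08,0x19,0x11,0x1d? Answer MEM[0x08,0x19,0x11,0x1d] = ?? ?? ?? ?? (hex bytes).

D0: mem[0x01..0x05] <- [93 c3 57 b6 7d]
D1: mem[0x08..0x0f] <- [3c e2 f9 a8 b6 21 f8 fc]
D2: mem[0x11..0x12] <- [dd f9]
D3: mem[0x0a..0x0b] <- [33 c9]
D4: mem[0x1d..0x20] <- [f9 33 c9 9e]
query mem[0x08]=0x3c, mem[0x19]=0xa8, mem[0x11]=0xdd, mem[0x1d]=0xf9

MEM[0x08,0x19,0x11,0x1d] = 3c a8 dd f9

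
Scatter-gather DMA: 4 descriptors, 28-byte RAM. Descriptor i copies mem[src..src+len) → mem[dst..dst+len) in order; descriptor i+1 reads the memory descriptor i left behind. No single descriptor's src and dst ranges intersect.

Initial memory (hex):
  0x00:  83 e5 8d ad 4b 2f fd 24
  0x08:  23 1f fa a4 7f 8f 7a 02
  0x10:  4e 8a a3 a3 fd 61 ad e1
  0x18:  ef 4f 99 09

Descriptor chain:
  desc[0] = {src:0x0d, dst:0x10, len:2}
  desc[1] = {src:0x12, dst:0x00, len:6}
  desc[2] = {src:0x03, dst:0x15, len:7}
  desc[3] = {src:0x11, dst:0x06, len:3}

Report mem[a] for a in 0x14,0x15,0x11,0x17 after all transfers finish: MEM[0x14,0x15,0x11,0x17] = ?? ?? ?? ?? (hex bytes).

MEM[0x14,0x15,0x11,0x17] = fd 61 7a e1

  after D0: wrote 2B at 0x10 = 8f7a
  after D1: wrote 6B at 0x00 = a3a3fd61ade1
  after D2: wrote 7B at 0x15 = 61ade1fd24231f
  after D3: wrote 3B at 0x06 = 7aa3a3
query mem[0x14]=0xfd, mem[0x15]=0x61, mem[0x11]=0x7a, mem[0x17]=0xe1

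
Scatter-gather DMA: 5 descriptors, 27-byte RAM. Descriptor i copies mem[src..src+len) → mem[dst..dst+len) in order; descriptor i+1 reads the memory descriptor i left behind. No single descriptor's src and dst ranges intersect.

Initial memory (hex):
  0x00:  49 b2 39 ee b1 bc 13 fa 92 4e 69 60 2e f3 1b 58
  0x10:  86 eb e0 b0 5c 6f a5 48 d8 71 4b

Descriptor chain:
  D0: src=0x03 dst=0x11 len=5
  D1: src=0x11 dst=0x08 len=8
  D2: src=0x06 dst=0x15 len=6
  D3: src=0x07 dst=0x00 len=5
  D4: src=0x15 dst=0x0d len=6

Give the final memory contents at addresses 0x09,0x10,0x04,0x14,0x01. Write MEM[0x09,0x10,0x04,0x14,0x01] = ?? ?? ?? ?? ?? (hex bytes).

MEM[0x09,0x10,0x04,0x14,0x01] = b1 b1 13 13 ee

#0 dst[0x11+5] := {0xee,0xb1,0xbc,0x13,0xfa}
#1 dst[0x08+8] := {0xee,0xb1,0xbc,0x13,0xfa,0xa5,0x48,0xd8}
#2 dst[0x15+6] := {0x13,0xfa,0xee,0xb1,0xbc,0x13}
#3 dst[0x00+5] := {0xfa,0xee,0xb1,0xbc,0x13}
#4 dst[0x0d+6] := {0x13,0xfa,0xee,0xb1,0xbc,0x13}
query mem[0x09]=0xb1, mem[0x10]=0xb1, mem[0x04]=0x13, mem[0x14]=0x13, mem[0x01]=0xee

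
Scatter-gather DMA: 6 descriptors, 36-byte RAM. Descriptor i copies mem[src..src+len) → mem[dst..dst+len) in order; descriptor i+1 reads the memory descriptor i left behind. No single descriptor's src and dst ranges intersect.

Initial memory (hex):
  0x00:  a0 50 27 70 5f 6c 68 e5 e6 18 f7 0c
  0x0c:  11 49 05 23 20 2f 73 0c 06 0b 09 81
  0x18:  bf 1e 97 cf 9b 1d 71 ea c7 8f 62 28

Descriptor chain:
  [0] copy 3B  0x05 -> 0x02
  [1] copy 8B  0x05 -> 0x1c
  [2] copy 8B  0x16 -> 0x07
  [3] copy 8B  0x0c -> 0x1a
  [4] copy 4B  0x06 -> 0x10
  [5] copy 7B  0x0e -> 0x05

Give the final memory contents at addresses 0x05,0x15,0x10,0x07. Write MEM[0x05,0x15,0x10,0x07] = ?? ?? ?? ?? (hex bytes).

MEM[0x05,0x15,0x10,0x07] = 68 0b 68 68

D0: mem[0x02..0x04] <- [6c 68 e5]
D1: mem[0x1c..0x23] <- [6c 68 e5 e6 18 f7 0c 11]
D2: mem[0x07..0x0e] <- [09 81 bf 1e 97 cf 6c 68]
D3: mem[0x1a..0x21] <- [cf 6c 68 23 20 2f 73 0c]
D4: mem[0x10..0x13] <- [68 09 81 bf]
D5: mem[0x05..0x0b] <- [68 23 68 09 81 bf 06]
query mem[0x05]=0x68, mem[0x15]=0x0b, mem[0x10]=0x68, mem[0x07]=0x68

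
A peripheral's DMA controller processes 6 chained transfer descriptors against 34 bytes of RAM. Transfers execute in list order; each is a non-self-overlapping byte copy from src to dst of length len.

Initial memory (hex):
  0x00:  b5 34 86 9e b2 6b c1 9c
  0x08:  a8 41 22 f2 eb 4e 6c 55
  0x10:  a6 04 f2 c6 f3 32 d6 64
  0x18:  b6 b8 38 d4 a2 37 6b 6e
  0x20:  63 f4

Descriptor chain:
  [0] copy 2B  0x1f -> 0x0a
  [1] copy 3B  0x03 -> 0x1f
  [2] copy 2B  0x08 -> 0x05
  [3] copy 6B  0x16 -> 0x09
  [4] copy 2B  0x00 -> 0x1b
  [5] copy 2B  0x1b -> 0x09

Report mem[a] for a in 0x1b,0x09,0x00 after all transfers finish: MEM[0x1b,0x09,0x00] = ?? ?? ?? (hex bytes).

MEM[0x1b,0x09,0x00] = b5 b5 b5

[0] 0x1f->0x0a len=2 : 6e 63
[1] 0x03->0x1f len=3 : 9e b2 6b
[2] 0x08->0x05 len=2 : a8 41
[3] 0x16->0x09 len=6 : d6 64 b6 b8 38 d4
[4] 0x00->0x1b len=2 : b5 34
[5] 0x1b->0x09 len=2 : b5 34
query mem[0x1b]=0xb5, mem[0x09]=0xb5, mem[0x00]=0xb5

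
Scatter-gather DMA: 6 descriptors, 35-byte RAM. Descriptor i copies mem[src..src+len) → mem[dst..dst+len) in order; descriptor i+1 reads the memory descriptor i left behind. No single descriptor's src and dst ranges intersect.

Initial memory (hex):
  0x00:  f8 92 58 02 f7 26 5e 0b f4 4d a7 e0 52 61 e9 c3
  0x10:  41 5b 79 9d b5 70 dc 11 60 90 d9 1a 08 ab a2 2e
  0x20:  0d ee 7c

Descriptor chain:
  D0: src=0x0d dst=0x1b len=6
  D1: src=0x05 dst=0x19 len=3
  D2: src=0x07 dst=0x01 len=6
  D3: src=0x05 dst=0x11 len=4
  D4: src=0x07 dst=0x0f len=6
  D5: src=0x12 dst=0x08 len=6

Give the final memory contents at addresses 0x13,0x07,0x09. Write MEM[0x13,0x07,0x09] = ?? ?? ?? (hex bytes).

MEM[0x13,0x07,0x09] = e0 0b e0

[0] 0x0d->0x1b len=6 : 61 e9 c3 41 5b 79
[1] 0x05->0x19 len=3 : 26 5e 0b
[2] 0x07->0x01 len=6 : 0b f4 4d a7 e0 52
[3] 0x05->0x11 len=4 : e0 52 0b f4
[4] 0x07->0x0f len=6 : 0b f4 4d a7 e0 52
[5] 0x12->0x08 len=6 : a7 e0 52 70 dc 11
query mem[0x13]=0xe0, mem[0x07]=0x0b, mem[0x09]=0xe0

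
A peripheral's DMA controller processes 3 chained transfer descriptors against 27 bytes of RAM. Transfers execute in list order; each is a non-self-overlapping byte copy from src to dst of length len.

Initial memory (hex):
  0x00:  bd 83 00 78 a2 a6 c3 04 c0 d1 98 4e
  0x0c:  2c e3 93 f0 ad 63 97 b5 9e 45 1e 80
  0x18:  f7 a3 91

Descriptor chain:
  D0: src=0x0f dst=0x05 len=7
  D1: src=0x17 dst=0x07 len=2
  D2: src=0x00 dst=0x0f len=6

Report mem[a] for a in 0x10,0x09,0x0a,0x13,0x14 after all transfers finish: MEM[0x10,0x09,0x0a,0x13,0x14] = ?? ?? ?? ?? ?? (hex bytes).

[0] 0x0f->0x05 len=7 : f0 ad 63 97 b5 9e 45
[1] 0x17->0x07 len=2 : 80 f7
[2] 0x00->0x0f len=6 : bd 83 00 78 a2 f0
query mem[0x10]=0x83, mem[0x09]=0xb5, mem[0x0a]=0x9e, mem[0x13]=0xa2, mem[0x14]=0xf0

MEM[0x10,0x09,0x0a,0x13,0x14] = 83 b5 9e a2 f0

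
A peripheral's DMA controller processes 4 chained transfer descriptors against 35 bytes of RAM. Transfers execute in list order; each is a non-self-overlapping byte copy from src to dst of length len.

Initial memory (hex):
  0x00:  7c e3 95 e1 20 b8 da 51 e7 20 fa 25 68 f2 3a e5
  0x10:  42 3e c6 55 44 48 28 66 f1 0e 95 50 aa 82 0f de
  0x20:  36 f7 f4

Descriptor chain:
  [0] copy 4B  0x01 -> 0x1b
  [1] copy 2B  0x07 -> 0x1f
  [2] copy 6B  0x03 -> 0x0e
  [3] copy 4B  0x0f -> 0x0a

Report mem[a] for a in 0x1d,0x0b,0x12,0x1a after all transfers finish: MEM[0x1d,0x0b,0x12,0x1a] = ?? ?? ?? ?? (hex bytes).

MEM[0x1d,0x0b,0x12,0x1a] = e1 b8 51 95

[0] 0x01->0x1b len=4 : e3 95 e1 20
[1] 0x07->0x1f len=2 : 51 e7
[2] 0x03->0x0e len=6 : e1 20 b8 da 51 e7
[3] 0x0f->0x0a len=4 : 20 b8 da 51
query mem[0x1d]=0xe1, mem[0x0b]=0xb8, mem[0x12]=0x51, mem[0x1a]=0x95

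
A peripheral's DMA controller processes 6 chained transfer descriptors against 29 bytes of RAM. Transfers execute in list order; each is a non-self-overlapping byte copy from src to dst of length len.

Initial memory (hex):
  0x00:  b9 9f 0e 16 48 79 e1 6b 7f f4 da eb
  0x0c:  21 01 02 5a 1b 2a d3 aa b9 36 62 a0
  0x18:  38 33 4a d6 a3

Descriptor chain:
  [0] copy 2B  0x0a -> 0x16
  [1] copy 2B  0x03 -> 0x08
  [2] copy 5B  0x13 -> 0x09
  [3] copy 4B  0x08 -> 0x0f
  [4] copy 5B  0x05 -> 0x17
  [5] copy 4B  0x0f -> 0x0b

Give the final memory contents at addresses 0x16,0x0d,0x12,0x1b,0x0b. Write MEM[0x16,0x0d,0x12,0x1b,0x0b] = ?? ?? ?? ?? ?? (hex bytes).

MEM[0x16,0x0d,0x12,0x1b,0x0b] = da b9 36 aa 16

  after D0: wrote 2B at 0x16 = daeb
  after D1: wrote 2B at 0x08 = 1648
  after D2: wrote 5B at 0x09 = aab936daeb
  after D3: wrote 4B at 0x0f = 16aab936
  after D4: wrote 5B at 0x17 = 79e16b16aa
  after D5: wrote 4B at 0x0b = 16aab936
query mem[0x16]=0xda, mem[0x0d]=0xb9, mem[0x12]=0x36, mem[0x1b]=0xaa, mem[0x0b]=0x16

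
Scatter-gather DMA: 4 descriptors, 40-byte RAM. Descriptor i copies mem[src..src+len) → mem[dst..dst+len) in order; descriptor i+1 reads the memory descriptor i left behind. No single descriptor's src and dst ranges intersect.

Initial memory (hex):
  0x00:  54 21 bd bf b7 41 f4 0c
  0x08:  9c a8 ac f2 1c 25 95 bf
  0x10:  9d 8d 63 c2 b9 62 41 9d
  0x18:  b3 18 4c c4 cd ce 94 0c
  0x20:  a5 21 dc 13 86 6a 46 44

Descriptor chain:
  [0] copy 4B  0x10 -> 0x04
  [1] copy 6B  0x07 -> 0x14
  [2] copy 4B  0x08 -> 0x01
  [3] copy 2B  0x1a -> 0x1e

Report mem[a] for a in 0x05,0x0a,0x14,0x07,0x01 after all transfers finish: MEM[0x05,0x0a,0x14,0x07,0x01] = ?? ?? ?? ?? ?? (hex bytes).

[0] 0x10->0x04 len=4 : 9d 8d 63 c2
[1] 0x07->0x14 len=6 : c2 9c a8 ac f2 1c
[2] 0x08->0x01 len=4 : 9c a8 ac f2
[3] 0x1a->0x1e len=2 : 4c c4
query mem[0x05]=0x8d, mem[0x0a]=0xac, mem[0x14]=0xc2, mem[0x07]=0xc2, mem[0x01]=0x9c

MEM[0x05,0x0a,0x14,0x07,0x01] = 8d ac c2 c2 9c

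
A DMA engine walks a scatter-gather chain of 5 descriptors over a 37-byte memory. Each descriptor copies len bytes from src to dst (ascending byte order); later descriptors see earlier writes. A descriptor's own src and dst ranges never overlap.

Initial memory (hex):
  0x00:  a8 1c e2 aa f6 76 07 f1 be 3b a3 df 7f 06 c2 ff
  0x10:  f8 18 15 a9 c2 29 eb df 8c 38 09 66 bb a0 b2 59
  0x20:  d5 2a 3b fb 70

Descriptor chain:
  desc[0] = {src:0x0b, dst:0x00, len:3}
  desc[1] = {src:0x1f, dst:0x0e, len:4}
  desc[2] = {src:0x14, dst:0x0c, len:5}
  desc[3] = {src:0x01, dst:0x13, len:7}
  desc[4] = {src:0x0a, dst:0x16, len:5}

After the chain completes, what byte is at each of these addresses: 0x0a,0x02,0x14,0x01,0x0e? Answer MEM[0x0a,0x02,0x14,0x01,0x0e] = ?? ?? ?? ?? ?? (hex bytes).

MEM[0x0a,0x02,0x14,0x01,0x0e] = a3 06 06 7f eb

#0 dst[0x00+3] := {0xdf,0x7f,0x06}
#1 dst[0x0e+4] := {0x59,0xd5,0x2a,0x3b}
#2 dst[0x0c+5] := {0xc2,0x29,0xeb,0xdf,0x8c}
#3 dst[0x13+7] := {0x7f,0x06,0xaa,0xf6,0x76,0x07,0xf1}
#4 dst[0x16+5] := {0xa3,0xdf,0xc2,0x29,0xeb}
query mem[0x0a]=0xa3, mem[0x02]=0x06, mem[0x14]=0x06, mem[0x01]=0x7f, mem[0x0e]=0xeb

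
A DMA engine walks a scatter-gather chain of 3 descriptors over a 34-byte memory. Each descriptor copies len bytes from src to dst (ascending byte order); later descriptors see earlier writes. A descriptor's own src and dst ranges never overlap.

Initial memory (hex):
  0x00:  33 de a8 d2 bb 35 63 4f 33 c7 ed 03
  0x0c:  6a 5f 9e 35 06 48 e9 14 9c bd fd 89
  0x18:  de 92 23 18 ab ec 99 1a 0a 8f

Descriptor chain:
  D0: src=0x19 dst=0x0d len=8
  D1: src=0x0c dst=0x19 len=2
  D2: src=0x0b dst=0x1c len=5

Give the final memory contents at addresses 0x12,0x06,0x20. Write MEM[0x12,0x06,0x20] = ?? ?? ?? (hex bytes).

MEM[0x12,0x06,0x20] = 99 63 18

D0: mem[0x0d..0x14] <- [92 23 18 ab ec 99 1a 0a]
D1: mem[0x19..0x1a] <- [6a 92]
D2: mem[0x1c..0x20] <- [03 6a 92 23 18]
query mem[0x12]=0x99, mem[0x06]=0x63, mem[0x20]=0x18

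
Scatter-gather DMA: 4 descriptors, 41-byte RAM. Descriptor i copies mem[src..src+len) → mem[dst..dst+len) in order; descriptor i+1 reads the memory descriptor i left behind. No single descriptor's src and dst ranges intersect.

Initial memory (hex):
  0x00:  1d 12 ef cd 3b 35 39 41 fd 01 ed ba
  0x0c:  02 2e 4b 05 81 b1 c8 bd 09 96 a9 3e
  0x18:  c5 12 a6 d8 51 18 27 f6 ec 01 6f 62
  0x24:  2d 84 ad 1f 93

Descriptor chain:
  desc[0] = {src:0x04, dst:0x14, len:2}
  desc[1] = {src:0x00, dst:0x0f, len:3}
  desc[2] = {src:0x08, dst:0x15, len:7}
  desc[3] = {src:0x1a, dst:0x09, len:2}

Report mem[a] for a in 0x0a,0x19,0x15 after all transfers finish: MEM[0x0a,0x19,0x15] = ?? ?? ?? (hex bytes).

[0] 0x04->0x14 len=2 : 3b 35
[1] 0x00->0x0f len=3 : 1d 12 ef
[2] 0x08->0x15 len=7 : fd 01 ed ba 02 2e 4b
[3] 0x1a->0x09 len=2 : 2e 4b
query mem[0x0a]=0x4b, mem[0x19]=0x02, mem[0x15]=0xfd

MEM[0x0a,0x19,0x15] = 4b 02 fd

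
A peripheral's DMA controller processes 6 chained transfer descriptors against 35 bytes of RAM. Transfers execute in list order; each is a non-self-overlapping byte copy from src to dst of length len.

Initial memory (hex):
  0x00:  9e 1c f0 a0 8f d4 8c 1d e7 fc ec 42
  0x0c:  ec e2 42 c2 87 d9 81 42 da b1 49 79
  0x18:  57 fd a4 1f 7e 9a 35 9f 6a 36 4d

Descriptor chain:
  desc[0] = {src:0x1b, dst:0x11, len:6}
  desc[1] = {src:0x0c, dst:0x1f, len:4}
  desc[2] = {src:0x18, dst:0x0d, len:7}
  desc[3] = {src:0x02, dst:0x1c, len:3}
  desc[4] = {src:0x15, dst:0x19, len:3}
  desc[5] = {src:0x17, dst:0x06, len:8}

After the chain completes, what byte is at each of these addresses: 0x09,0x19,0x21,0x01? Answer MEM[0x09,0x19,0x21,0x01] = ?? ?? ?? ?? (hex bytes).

  after D0: wrote 6B at 0x11 = 1f7e9a359f6a
  after D1: wrote 4B at 0x1f = ece242c2
  after D2: wrote 7B at 0x0d = 57fda41f7e9a35
  after D3: wrote 3B at 0x1c = f0a08f
  after D4: wrote 3B at 0x19 = 9f6a79
  after D5: wrote 8B at 0x06 = 79579f6a79f0a08f
query mem[0x09]=0x6a, mem[0x19]=0x9f, mem[0x21]=0x42, mem[0x01]=0x1c

MEM[0x09,0x19,0x21,0x01] = 6a 9f 42 1c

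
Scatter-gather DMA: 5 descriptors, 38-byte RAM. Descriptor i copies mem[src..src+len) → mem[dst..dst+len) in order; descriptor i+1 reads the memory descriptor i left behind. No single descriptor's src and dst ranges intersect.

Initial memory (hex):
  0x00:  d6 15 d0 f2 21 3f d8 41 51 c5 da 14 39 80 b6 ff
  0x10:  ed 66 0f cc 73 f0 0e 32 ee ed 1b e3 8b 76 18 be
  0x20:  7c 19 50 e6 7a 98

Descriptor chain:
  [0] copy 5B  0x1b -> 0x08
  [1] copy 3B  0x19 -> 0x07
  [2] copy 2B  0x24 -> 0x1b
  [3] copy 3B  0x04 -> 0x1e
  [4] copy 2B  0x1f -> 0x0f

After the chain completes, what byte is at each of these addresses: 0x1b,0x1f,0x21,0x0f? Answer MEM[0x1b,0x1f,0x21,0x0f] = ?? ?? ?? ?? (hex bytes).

D0: mem[0x08..0x0c] <- [e3 8b 76 18 be]
D1: mem[0x07..0x09] <- [ed 1b e3]
D2: mem[0x1b..0x1c] <- [7a 98]
D3: mem[0x1e..0x20] <- [21 3f d8]
D4: mem[0x0f..0x10] <- [3f d8]
query mem[0x1b]=0x7a, mem[0x1f]=0x3f, mem[0x21]=0x19, mem[0x0f]=0x3f

MEM[0x1b,0x1f,0x21,0x0f] = 7a 3f 19 3f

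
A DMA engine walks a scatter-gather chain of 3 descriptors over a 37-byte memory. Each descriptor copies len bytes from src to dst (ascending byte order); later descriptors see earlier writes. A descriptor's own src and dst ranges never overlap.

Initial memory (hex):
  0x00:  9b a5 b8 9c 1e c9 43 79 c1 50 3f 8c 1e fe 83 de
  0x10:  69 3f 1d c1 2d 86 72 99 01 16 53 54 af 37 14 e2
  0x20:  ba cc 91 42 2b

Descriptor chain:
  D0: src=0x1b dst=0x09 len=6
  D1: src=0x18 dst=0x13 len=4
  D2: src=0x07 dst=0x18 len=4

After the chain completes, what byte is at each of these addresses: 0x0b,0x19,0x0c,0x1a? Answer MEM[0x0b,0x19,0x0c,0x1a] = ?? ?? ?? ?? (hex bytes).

MEM[0x0b,0x19,0x0c,0x1a] = 37 c1 14 54

[0] 0x1b->0x09 len=6 : 54 af 37 14 e2 ba
[1] 0x18->0x13 len=4 : 01 16 53 54
[2] 0x07->0x18 len=4 : 79 c1 54 af
query mem[0x0b]=0x37, mem[0x19]=0xc1, mem[0x0c]=0x14, mem[0x1a]=0x54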